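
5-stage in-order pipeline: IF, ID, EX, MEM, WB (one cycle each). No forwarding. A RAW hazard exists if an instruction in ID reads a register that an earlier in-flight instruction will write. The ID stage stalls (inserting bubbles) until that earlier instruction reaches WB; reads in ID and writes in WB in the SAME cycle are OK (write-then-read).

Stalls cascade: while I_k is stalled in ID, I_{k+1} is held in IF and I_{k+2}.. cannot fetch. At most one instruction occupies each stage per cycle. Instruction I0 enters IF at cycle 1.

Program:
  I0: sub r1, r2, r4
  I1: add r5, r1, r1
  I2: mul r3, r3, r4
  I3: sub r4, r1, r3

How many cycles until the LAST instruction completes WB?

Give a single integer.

I0 sub r1 <- r2,r4: IF@1 ID@2 stall=0 (-) EX@3 MEM@4 WB@5
I1 add r5 <- r1,r1: IF@2 ID@3 stall=2 (RAW on I0.r1 (WB@5)) EX@6 MEM@7 WB@8
I2 mul r3 <- r3,r4: IF@3 ID@6 stall=0 (-) EX@7 MEM@8 WB@9
I3 sub r4 <- r1,r3: IF@6 ID@7 stall=2 (RAW on I2.r3 (WB@9)) EX@10 MEM@11 WB@12

Answer: 12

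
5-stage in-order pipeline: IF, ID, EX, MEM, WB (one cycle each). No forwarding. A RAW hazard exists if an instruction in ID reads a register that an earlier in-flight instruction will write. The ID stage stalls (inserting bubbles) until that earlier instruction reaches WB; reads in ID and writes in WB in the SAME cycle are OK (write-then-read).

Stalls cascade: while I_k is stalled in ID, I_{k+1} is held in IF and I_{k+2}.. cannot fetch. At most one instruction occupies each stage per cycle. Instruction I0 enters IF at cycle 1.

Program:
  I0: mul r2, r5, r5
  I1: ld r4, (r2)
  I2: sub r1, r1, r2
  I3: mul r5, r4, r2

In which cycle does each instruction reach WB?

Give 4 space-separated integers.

Answer: 5 8 9 11

Derivation:
I0 mul r2 <- r5,r5: IF@1 ID@2 stall=0 (-) EX@3 MEM@4 WB@5
I1 ld r4 <- r2: IF@2 ID@3 stall=2 (RAW on I0.r2 (WB@5)) EX@6 MEM@7 WB@8
I2 sub r1 <- r1,r2: IF@3 ID@6 stall=0 (-) EX@7 MEM@8 WB@9
I3 mul r5 <- r4,r2: IF@6 ID@7 stall=1 (RAW on I1.r4 (WB@8)) EX@9 MEM@10 WB@11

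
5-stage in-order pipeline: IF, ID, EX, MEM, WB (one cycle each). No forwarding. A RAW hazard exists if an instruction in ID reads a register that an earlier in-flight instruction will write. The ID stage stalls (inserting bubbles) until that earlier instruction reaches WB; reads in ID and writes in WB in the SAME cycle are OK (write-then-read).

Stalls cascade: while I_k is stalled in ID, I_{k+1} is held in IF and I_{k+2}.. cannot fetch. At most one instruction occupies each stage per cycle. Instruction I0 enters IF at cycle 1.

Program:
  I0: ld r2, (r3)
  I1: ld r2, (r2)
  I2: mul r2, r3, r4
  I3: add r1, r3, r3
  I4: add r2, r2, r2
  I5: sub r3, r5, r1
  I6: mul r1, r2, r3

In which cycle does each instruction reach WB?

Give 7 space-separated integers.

I0 ld r2 <- r3: IF@1 ID@2 stall=0 (-) EX@3 MEM@4 WB@5
I1 ld r2 <- r2: IF@2 ID@3 stall=2 (RAW on I0.r2 (WB@5)) EX@6 MEM@7 WB@8
I2 mul r2 <- r3,r4: IF@3 ID@6 stall=0 (-) EX@7 MEM@8 WB@9
I3 add r1 <- r3,r3: IF@6 ID@7 stall=0 (-) EX@8 MEM@9 WB@10
I4 add r2 <- r2,r2: IF@7 ID@8 stall=1 (RAW on I2.r2 (WB@9)) EX@10 MEM@11 WB@12
I5 sub r3 <- r5,r1: IF@8 ID@10 stall=0 (-) EX@11 MEM@12 WB@13
I6 mul r1 <- r2,r3: IF@10 ID@11 stall=2 (RAW on I5.r3 (WB@13)) EX@14 MEM@15 WB@16

Answer: 5 8 9 10 12 13 16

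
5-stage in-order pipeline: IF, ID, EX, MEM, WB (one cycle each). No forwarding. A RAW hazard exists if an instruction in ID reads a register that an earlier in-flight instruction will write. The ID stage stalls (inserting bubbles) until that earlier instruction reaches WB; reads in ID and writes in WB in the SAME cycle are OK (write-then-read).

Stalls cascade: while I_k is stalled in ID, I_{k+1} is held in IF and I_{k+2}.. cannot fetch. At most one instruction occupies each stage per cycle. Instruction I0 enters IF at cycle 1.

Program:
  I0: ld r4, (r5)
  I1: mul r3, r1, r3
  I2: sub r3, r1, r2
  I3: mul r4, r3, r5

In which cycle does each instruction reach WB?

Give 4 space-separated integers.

I0 ld r4 <- r5: IF@1 ID@2 stall=0 (-) EX@3 MEM@4 WB@5
I1 mul r3 <- r1,r3: IF@2 ID@3 stall=0 (-) EX@4 MEM@5 WB@6
I2 sub r3 <- r1,r2: IF@3 ID@4 stall=0 (-) EX@5 MEM@6 WB@7
I3 mul r4 <- r3,r5: IF@4 ID@5 stall=2 (RAW on I2.r3 (WB@7)) EX@8 MEM@9 WB@10

Answer: 5 6 7 10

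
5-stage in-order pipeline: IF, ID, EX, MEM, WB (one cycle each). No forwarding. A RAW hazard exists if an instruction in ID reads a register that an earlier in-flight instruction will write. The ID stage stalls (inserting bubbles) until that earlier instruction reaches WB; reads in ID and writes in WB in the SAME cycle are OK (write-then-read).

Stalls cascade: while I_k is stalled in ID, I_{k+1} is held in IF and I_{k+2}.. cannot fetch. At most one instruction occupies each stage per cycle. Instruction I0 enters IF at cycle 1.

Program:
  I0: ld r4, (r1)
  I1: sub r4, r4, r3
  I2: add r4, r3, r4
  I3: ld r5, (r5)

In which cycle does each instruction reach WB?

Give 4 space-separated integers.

I0 ld r4 <- r1: IF@1 ID@2 stall=0 (-) EX@3 MEM@4 WB@5
I1 sub r4 <- r4,r3: IF@2 ID@3 stall=2 (RAW on I0.r4 (WB@5)) EX@6 MEM@7 WB@8
I2 add r4 <- r3,r4: IF@3 ID@6 stall=2 (RAW on I1.r4 (WB@8)) EX@9 MEM@10 WB@11
I3 ld r5 <- r5: IF@6 ID@9 stall=0 (-) EX@10 MEM@11 WB@12

Answer: 5 8 11 12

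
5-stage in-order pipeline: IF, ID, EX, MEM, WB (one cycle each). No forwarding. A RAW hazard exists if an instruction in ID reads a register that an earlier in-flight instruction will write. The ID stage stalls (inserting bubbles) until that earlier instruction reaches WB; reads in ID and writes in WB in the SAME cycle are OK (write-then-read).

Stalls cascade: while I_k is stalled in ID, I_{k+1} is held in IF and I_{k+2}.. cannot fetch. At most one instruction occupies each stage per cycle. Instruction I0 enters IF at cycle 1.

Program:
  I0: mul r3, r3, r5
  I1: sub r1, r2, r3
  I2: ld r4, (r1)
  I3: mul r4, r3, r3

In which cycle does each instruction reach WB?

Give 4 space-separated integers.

I0 mul r3 <- r3,r5: IF@1 ID@2 stall=0 (-) EX@3 MEM@4 WB@5
I1 sub r1 <- r2,r3: IF@2 ID@3 stall=2 (RAW on I0.r3 (WB@5)) EX@6 MEM@7 WB@8
I2 ld r4 <- r1: IF@3 ID@6 stall=2 (RAW on I1.r1 (WB@8)) EX@9 MEM@10 WB@11
I3 mul r4 <- r3,r3: IF@6 ID@9 stall=0 (-) EX@10 MEM@11 WB@12

Answer: 5 8 11 12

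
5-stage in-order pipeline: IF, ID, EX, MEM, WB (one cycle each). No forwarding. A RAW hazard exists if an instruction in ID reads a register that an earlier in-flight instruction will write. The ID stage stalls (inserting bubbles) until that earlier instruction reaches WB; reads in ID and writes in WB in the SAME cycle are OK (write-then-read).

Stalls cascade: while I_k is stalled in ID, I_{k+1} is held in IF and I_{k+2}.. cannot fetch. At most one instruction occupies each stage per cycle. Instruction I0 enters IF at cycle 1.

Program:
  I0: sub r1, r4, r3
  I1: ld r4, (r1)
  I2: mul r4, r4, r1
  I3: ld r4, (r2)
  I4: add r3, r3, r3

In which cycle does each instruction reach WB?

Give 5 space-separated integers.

Answer: 5 8 11 12 13

Derivation:
I0 sub r1 <- r4,r3: IF@1 ID@2 stall=0 (-) EX@3 MEM@4 WB@5
I1 ld r4 <- r1: IF@2 ID@3 stall=2 (RAW on I0.r1 (WB@5)) EX@6 MEM@7 WB@8
I2 mul r4 <- r4,r1: IF@3 ID@6 stall=2 (RAW on I1.r4 (WB@8)) EX@9 MEM@10 WB@11
I3 ld r4 <- r2: IF@6 ID@9 stall=0 (-) EX@10 MEM@11 WB@12
I4 add r3 <- r3,r3: IF@9 ID@10 stall=0 (-) EX@11 MEM@12 WB@13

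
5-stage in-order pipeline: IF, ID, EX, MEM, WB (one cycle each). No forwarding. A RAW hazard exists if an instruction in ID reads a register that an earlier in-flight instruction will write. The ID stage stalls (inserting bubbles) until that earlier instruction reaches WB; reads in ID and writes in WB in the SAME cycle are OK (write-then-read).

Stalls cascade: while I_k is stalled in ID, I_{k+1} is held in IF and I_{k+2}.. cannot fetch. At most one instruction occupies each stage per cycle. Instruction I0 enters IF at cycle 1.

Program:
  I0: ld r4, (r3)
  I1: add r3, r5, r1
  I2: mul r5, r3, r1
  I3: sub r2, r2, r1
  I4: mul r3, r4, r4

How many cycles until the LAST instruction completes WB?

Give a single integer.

I0 ld r4 <- r3: IF@1 ID@2 stall=0 (-) EX@3 MEM@4 WB@5
I1 add r3 <- r5,r1: IF@2 ID@3 stall=0 (-) EX@4 MEM@5 WB@6
I2 mul r5 <- r3,r1: IF@3 ID@4 stall=2 (RAW on I1.r3 (WB@6)) EX@7 MEM@8 WB@9
I3 sub r2 <- r2,r1: IF@4 ID@7 stall=0 (-) EX@8 MEM@9 WB@10
I4 mul r3 <- r4,r4: IF@7 ID@8 stall=0 (-) EX@9 MEM@10 WB@11

Answer: 11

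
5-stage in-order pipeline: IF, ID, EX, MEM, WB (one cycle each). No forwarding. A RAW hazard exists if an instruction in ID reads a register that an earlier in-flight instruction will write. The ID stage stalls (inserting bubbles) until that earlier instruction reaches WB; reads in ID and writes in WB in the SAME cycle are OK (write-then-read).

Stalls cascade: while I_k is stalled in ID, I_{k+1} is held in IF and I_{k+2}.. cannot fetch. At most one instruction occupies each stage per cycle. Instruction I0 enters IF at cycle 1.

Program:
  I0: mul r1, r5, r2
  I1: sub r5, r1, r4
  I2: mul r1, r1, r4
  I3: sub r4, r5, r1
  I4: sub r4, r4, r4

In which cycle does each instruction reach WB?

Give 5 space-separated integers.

Answer: 5 8 9 12 15

Derivation:
I0 mul r1 <- r5,r2: IF@1 ID@2 stall=0 (-) EX@3 MEM@4 WB@5
I1 sub r5 <- r1,r4: IF@2 ID@3 stall=2 (RAW on I0.r1 (WB@5)) EX@6 MEM@7 WB@8
I2 mul r1 <- r1,r4: IF@3 ID@6 stall=0 (-) EX@7 MEM@8 WB@9
I3 sub r4 <- r5,r1: IF@6 ID@7 stall=2 (RAW on I2.r1 (WB@9)) EX@10 MEM@11 WB@12
I4 sub r4 <- r4,r4: IF@7 ID@10 stall=2 (RAW on I3.r4 (WB@12)) EX@13 MEM@14 WB@15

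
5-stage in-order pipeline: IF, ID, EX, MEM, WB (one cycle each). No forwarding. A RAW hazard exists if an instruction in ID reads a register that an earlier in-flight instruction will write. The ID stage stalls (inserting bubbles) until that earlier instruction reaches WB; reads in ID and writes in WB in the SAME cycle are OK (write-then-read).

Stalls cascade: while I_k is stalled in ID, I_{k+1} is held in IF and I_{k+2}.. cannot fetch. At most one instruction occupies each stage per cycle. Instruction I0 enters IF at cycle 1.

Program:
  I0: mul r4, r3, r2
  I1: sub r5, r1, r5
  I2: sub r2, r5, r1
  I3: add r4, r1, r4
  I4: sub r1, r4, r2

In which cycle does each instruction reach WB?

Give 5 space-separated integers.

I0 mul r4 <- r3,r2: IF@1 ID@2 stall=0 (-) EX@3 MEM@4 WB@5
I1 sub r5 <- r1,r5: IF@2 ID@3 stall=0 (-) EX@4 MEM@5 WB@6
I2 sub r2 <- r5,r1: IF@3 ID@4 stall=2 (RAW on I1.r5 (WB@6)) EX@7 MEM@8 WB@9
I3 add r4 <- r1,r4: IF@4 ID@7 stall=0 (-) EX@8 MEM@9 WB@10
I4 sub r1 <- r4,r2: IF@7 ID@8 stall=2 (RAW on I3.r4 (WB@10)) EX@11 MEM@12 WB@13

Answer: 5 6 9 10 13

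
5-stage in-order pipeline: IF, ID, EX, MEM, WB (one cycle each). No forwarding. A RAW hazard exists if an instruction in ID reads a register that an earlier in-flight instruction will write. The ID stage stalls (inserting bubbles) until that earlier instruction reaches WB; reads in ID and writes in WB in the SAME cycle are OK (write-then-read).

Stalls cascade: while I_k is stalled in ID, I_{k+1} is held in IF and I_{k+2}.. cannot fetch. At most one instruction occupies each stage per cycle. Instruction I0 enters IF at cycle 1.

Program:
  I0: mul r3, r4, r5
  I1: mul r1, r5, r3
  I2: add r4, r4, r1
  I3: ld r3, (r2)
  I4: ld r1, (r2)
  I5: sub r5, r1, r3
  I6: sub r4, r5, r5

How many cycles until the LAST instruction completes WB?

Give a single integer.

Answer: 19

Derivation:
I0 mul r3 <- r4,r5: IF@1 ID@2 stall=0 (-) EX@3 MEM@4 WB@5
I1 mul r1 <- r5,r3: IF@2 ID@3 stall=2 (RAW on I0.r3 (WB@5)) EX@6 MEM@7 WB@8
I2 add r4 <- r4,r1: IF@3 ID@6 stall=2 (RAW on I1.r1 (WB@8)) EX@9 MEM@10 WB@11
I3 ld r3 <- r2: IF@6 ID@9 stall=0 (-) EX@10 MEM@11 WB@12
I4 ld r1 <- r2: IF@9 ID@10 stall=0 (-) EX@11 MEM@12 WB@13
I5 sub r5 <- r1,r3: IF@10 ID@11 stall=2 (RAW on I4.r1 (WB@13)) EX@14 MEM@15 WB@16
I6 sub r4 <- r5,r5: IF@11 ID@14 stall=2 (RAW on I5.r5 (WB@16)) EX@17 MEM@18 WB@19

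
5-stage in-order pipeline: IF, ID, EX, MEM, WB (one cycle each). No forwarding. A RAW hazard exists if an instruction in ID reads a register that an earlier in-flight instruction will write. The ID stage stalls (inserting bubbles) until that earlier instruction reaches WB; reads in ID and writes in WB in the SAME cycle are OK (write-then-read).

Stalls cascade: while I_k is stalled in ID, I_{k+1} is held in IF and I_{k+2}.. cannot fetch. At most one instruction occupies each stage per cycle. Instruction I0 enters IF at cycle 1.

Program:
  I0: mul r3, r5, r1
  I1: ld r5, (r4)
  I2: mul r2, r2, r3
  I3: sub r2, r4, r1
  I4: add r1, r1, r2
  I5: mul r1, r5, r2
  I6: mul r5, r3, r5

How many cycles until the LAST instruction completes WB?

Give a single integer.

I0 mul r3 <- r5,r1: IF@1 ID@2 stall=0 (-) EX@3 MEM@4 WB@5
I1 ld r5 <- r4: IF@2 ID@3 stall=0 (-) EX@4 MEM@5 WB@6
I2 mul r2 <- r2,r3: IF@3 ID@4 stall=1 (RAW on I0.r3 (WB@5)) EX@6 MEM@7 WB@8
I3 sub r2 <- r4,r1: IF@4 ID@6 stall=0 (-) EX@7 MEM@8 WB@9
I4 add r1 <- r1,r2: IF@6 ID@7 stall=2 (RAW on I3.r2 (WB@9)) EX@10 MEM@11 WB@12
I5 mul r1 <- r5,r2: IF@7 ID@10 stall=0 (-) EX@11 MEM@12 WB@13
I6 mul r5 <- r3,r5: IF@10 ID@11 stall=0 (-) EX@12 MEM@13 WB@14

Answer: 14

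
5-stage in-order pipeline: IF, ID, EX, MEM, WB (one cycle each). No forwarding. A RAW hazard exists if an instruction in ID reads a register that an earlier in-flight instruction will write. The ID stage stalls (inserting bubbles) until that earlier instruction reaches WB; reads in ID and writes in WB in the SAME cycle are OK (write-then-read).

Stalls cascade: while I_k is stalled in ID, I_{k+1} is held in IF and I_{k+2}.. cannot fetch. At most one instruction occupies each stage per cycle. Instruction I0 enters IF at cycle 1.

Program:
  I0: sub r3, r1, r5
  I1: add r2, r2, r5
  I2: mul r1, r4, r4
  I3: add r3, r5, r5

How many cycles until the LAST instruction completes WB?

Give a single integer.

Answer: 8

Derivation:
I0 sub r3 <- r1,r5: IF@1 ID@2 stall=0 (-) EX@3 MEM@4 WB@5
I1 add r2 <- r2,r5: IF@2 ID@3 stall=0 (-) EX@4 MEM@5 WB@6
I2 mul r1 <- r4,r4: IF@3 ID@4 stall=0 (-) EX@5 MEM@6 WB@7
I3 add r3 <- r5,r5: IF@4 ID@5 stall=0 (-) EX@6 MEM@7 WB@8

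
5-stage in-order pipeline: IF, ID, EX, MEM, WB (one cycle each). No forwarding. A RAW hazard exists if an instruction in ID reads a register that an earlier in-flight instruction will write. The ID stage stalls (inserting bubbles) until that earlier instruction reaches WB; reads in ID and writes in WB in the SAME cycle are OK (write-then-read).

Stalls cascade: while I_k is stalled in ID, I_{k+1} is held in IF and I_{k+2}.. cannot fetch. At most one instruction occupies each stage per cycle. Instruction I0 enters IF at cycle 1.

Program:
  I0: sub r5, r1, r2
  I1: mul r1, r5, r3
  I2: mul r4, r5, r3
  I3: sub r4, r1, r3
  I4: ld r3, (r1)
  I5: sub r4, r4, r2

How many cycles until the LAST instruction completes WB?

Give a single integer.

Answer: 14

Derivation:
I0 sub r5 <- r1,r2: IF@1 ID@2 stall=0 (-) EX@3 MEM@4 WB@5
I1 mul r1 <- r5,r3: IF@2 ID@3 stall=2 (RAW on I0.r5 (WB@5)) EX@6 MEM@7 WB@8
I2 mul r4 <- r5,r3: IF@3 ID@6 stall=0 (-) EX@7 MEM@8 WB@9
I3 sub r4 <- r1,r3: IF@6 ID@7 stall=1 (RAW on I1.r1 (WB@8)) EX@9 MEM@10 WB@11
I4 ld r3 <- r1: IF@7 ID@9 stall=0 (-) EX@10 MEM@11 WB@12
I5 sub r4 <- r4,r2: IF@9 ID@10 stall=1 (RAW on I3.r4 (WB@11)) EX@12 MEM@13 WB@14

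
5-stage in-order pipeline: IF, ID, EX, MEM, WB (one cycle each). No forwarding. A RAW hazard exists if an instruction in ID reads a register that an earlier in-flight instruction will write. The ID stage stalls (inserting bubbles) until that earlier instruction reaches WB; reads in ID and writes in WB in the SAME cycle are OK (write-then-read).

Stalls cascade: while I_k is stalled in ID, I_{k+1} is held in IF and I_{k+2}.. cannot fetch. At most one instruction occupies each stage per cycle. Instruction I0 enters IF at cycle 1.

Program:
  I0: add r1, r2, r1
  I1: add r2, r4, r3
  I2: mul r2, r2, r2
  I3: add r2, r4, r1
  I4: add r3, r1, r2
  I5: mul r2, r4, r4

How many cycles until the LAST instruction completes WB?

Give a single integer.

Answer: 14

Derivation:
I0 add r1 <- r2,r1: IF@1 ID@2 stall=0 (-) EX@3 MEM@4 WB@5
I1 add r2 <- r4,r3: IF@2 ID@3 stall=0 (-) EX@4 MEM@5 WB@6
I2 mul r2 <- r2,r2: IF@3 ID@4 stall=2 (RAW on I1.r2 (WB@6)) EX@7 MEM@8 WB@9
I3 add r2 <- r4,r1: IF@4 ID@7 stall=0 (-) EX@8 MEM@9 WB@10
I4 add r3 <- r1,r2: IF@7 ID@8 stall=2 (RAW on I3.r2 (WB@10)) EX@11 MEM@12 WB@13
I5 mul r2 <- r4,r4: IF@8 ID@11 stall=0 (-) EX@12 MEM@13 WB@14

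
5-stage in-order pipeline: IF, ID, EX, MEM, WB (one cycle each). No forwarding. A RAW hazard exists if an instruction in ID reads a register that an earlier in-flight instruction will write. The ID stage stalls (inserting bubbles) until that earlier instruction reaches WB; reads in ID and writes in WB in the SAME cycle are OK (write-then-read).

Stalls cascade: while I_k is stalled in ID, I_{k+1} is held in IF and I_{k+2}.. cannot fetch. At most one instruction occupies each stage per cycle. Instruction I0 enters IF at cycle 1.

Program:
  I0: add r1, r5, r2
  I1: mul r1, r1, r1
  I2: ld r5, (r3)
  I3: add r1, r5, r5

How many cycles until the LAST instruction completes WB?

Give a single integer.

Answer: 12

Derivation:
I0 add r1 <- r5,r2: IF@1 ID@2 stall=0 (-) EX@3 MEM@4 WB@5
I1 mul r1 <- r1,r1: IF@2 ID@3 stall=2 (RAW on I0.r1 (WB@5)) EX@6 MEM@7 WB@8
I2 ld r5 <- r3: IF@3 ID@6 stall=0 (-) EX@7 MEM@8 WB@9
I3 add r1 <- r5,r5: IF@6 ID@7 stall=2 (RAW on I2.r5 (WB@9)) EX@10 MEM@11 WB@12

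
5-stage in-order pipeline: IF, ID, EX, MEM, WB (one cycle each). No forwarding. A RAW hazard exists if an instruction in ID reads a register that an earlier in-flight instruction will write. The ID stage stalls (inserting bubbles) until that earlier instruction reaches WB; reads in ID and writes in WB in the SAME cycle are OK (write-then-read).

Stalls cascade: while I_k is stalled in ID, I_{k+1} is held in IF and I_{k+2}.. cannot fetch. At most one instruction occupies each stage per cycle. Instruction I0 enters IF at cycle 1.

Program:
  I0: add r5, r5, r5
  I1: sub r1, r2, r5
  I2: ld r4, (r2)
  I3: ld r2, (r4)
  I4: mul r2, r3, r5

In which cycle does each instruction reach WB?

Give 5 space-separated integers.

Answer: 5 8 9 12 13

Derivation:
I0 add r5 <- r5,r5: IF@1 ID@2 stall=0 (-) EX@3 MEM@4 WB@5
I1 sub r1 <- r2,r5: IF@2 ID@3 stall=2 (RAW on I0.r5 (WB@5)) EX@6 MEM@7 WB@8
I2 ld r4 <- r2: IF@3 ID@6 stall=0 (-) EX@7 MEM@8 WB@9
I3 ld r2 <- r4: IF@6 ID@7 stall=2 (RAW on I2.r4 (WB@9)) EX@10 MEM@11 WB@12
I4 mul r2 <- r3,r5: IF@7 ID@10 stall=0 (-) EX@11 MEM@12 WB@13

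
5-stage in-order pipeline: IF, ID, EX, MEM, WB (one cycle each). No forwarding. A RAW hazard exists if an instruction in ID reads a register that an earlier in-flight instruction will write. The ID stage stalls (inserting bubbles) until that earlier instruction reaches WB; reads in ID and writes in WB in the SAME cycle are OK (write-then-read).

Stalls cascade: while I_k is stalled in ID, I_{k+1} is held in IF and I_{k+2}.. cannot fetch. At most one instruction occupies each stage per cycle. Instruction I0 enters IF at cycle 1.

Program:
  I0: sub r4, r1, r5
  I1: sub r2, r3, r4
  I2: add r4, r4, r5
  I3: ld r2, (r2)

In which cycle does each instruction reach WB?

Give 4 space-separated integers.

Answer: 5 8 9 11

Derivation:
I0 sub r4 <- r1,r5: IF@1 ID@2 stall=0 (-) EX@3 MEM@4 WB@5
I1 sub r2 <- r3,r4: IF@2 ID@3 stall=2 (RAW on I0.r4 (WB@5)) EX@6 MEM@7 WB@8
I2 add r4 <- r4,r5: IF@3 ID@6 stall=0 (-) EX@7 MEM@8 WB@9
I3 ld r2 <- r2: IF@6 ID@7 stall=1 (RAW on I1.r2 (WB@8)) EX@9 MEM@10 WB@11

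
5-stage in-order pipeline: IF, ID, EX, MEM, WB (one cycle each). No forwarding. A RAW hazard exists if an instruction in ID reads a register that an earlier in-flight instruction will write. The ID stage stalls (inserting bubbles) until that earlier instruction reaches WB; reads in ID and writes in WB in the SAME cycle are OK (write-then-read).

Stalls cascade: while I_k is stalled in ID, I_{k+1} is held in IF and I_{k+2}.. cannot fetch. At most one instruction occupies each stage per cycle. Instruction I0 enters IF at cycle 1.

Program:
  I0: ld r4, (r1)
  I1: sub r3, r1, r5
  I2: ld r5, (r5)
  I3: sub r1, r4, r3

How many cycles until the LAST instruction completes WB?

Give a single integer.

Answer: 9

Derivation:
I0 ld r4 <- r1: IF@1 ID@2 stall=0 (-) EX@3 MEM@4 WB@5
I1 sub r3 <- r1,r5: IF@2 ID@3 stall=0 (-) EX@4 MEM@5 WB@6
I2 ld r5 <- r5: IF@3 ID@4 stall=0 (-) EX@5 MEM@6 WB@7
I3 sub r1 <- r4,r3: IF@4 ID@5 stall=1 (RAW on I1.r3 (WB@6)) EX@7 MEM@8 WB@9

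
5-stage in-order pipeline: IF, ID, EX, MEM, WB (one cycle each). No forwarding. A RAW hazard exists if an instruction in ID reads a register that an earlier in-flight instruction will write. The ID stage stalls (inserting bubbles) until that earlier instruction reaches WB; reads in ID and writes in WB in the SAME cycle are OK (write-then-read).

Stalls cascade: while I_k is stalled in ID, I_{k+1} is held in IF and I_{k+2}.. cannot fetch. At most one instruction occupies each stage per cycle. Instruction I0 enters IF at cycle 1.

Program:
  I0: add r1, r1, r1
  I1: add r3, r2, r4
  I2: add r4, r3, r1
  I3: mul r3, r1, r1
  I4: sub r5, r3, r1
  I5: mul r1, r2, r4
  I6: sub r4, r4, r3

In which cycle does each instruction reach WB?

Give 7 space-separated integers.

Answer: 5 6 9 10 13 14 15

Derivation:
I0 add r1 <- r1,r1: IF@1 ID@2 stall=0 (-) EX@3 MEM@4 WB@5
I1 add r3 <- r2,r4: IF@2 ID@3 stall=0 (-) EX@4 MEM@5 WB@6
I2 add r4 <- r3,r1: IF@3 ID@4 stall=2 (RAW on I1.r3 (WB@6)) EX@7 MEM@8 WB@9
I3 mul r3 <- r1,r1: IF@4 ID@7 stall=0 (-) EX@8 MEM@9 WB@10
I4 sub r5 <- r3,r1: IF@7 ID@8 stall=2 (RAW on I3.r3 (WB@10)) EX@11 MEM@12 WB@13
I5 mul r1 <- r2,r4: IF@8 ID@11 stall=0 (-) EX@12 MEM@13 WB@14
I6 sub r4 <- r4,r3: IF@11 ID@12 stall=0 (-) EX@13 MEM@14 WB@15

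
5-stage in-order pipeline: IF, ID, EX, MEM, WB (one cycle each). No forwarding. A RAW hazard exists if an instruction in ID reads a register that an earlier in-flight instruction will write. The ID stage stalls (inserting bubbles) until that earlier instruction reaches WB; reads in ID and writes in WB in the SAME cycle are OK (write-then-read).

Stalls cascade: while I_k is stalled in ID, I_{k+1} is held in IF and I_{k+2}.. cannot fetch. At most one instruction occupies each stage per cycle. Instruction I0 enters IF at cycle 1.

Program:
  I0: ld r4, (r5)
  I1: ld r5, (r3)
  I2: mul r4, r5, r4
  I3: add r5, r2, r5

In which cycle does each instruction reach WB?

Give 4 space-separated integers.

Answer: 5 6 9 10

Derivation:
I0 ld r4 <- r5: IF@1 ID@2 stall=0 (-) EX@3 MEM@4 WB@5
I1 ld r5 <- r3: IF@2 ID@3 stall=0 (-) EX@4 MEM@5 WB@6
I2 mul r4 <- r5,r4: IF@3 ID@4 stall=2 (RAW on I1.r5 (WB@6)) EX@7 MEM@8 WB@9
I3 add r5 <- r2,r5: IF@4 ID@7 stall=0 (-) EX@8 MEM@9 WB@10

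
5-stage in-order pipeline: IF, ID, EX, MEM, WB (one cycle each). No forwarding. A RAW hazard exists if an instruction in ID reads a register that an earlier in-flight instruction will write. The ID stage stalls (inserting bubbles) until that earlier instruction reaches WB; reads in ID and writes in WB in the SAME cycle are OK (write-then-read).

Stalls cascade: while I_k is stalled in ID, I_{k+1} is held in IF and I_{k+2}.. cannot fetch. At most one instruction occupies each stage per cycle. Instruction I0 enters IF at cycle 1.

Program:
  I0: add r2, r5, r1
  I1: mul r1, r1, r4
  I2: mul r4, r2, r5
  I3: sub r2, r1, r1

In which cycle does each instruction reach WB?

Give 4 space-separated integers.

Answer: 5 6 8 9

Derivation:
I0 add r2 <- r5,r1: IF@1 ID@2 stall=0 (-) EX@3 MEM@4 WB@5
I1 mul r1 <- r1,r4: IF@2 ID@3 stall=0 (-) EX@4 MEM@5 WB@6
I2 mul r4 <- r2,r5: IF@3 ID@4 stall=1 (RAW on I0.r2 (WB@5)) EX@6 MEM@7 WB@8
I3 sub r2 <- r1,r1: IF@4 ID@6 stall=0 (-) EX@7 MEM@8 WB@9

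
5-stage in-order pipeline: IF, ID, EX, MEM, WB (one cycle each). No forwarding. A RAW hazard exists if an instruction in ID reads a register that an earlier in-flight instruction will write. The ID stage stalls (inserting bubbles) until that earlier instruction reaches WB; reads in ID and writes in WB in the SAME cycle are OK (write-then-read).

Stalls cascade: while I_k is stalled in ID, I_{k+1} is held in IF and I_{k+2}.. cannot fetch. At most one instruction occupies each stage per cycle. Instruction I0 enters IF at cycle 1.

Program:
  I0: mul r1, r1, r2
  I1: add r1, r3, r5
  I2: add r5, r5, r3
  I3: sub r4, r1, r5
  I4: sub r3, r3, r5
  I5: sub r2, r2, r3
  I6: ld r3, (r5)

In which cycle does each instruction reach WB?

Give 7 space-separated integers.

I0 mul r1 <- r1,r2: IF@1 ID@2 stall=0 (-) EX@3 MEM@4 WB@5
I1 add r1 <- r3,r5: IF@2 ID@3 stall=0 (-) EX@4 MEM@5 WB@6
I2 add r5 <- r5,r3: IF@3 ID@4 stall=0 (-) EX@5 MEM@6 WB@7
I3 sub r4 <- r1,r5: IF@4 ID@5 stall=2 (RAW on I2.r5 (WB@7)) EX@8 MEM@9 WB@10
I4 sub r3 <- r3,r5: IF@5 ID@8 stall=0 (-) EX@9 MEM@10 WB@11
I5 sub r2 <- r2,r3: IF@8 ID@9 stall=2 (RAW on I4.r3 (WB@11)) EX@12 MEM@13 WB@14
I6 ld r3 <- r5: IF@9 ID@12 stall=0 (-) EX@13 MEM@14 WB@15

Answer: 5 6 7 10 11 14 15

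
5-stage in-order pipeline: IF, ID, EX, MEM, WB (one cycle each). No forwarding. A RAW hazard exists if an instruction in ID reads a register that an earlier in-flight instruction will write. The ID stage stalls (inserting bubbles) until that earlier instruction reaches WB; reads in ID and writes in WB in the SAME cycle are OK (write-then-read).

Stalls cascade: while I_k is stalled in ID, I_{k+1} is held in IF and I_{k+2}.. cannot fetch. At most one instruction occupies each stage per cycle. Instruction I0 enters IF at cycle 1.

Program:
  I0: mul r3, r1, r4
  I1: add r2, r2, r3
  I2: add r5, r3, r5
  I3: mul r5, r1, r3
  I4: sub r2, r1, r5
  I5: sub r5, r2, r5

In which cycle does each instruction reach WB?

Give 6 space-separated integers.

Answer: 5 8 9 10 13 16

Derivation:
I0 mul r3 <- r1,r4: IF@1 ID@2 stall=0 (-) EX@3 MEM@4 WB@5
I1 add r2 <- r2,r3: IF@2 ID@3 stall=2 (RAW on I0.r3 (WB@5)) EX@6 MEM@7 WB@8
I2 add r5 <- r3,r5: IF@3 ID@6 stall=0 (-) EX@7 MEM@8 WB@9
I3 mul r5 <- r1,r3: IF@6 ID@7 stall=0 (-) EX@8 MEM@9 WB@10
I4 sub r2 <- r1,r5: IF@7 ID@8 stall=2 (RAW on I3.r5 (WB@10)) EX@11 MEM@12 WB@13
I5 sub r5 <- r2,r5: IF@8 ID@11 stall=2 (RAW on I4.r2 (WB@13)) EX@14 MEM@15 WB@16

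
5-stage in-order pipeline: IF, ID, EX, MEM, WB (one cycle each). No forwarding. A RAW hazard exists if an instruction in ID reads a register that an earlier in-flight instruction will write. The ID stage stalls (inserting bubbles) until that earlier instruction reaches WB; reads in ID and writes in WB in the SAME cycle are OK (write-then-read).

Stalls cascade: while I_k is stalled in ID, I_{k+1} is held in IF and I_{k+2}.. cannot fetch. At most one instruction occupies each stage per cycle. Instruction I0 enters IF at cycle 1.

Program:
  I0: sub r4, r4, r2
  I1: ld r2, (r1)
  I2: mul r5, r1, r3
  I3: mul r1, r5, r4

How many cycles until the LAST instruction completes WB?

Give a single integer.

Answer: 10

Derivation:
I0 sub r4 <- r4,r2: IF@1 ID@2 stall=0 (-) EX@3 MEM@4 WB@5
I1 ld r2 <- r1: IF@2 ID@3 stall=0 (-) EX@4 MEM@5 WB@6
I2 mul r5 <- r1,r3: IF@3 ID@4 stall=0 (-) EX@5 MEM@6 WB@7
I3 mul r1 <- r5,r4: IF@4 ID@5 stall=2 (RAW on I2.r5 (WB@7)) EX@8 MEM@9 WB@10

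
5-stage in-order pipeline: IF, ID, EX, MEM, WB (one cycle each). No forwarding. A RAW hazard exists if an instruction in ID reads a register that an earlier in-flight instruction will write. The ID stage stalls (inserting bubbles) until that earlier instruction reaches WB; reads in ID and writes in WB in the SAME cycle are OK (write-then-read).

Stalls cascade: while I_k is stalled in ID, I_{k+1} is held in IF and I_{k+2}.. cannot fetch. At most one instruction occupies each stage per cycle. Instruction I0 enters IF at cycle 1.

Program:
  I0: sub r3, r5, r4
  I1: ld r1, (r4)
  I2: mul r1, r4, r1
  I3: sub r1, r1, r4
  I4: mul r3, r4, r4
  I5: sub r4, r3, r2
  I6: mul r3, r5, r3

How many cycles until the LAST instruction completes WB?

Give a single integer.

Answer: 17

Derivation:
I0 sub r3 <- r5,r4: IF@1 ID@2 stall=0 (-) EX@3 MEM@4 WB@5
I1 ld r1 <- r4: IF@2 ID@3 stall=0 (-) EX@4 MEM@5 WB@6
I2 mul r1 <- r4,r1: IF@3 ID@4 stall=2 (RAW on I1.r1 (WB@6)) EX@7 MEM@8 WB@9
I3 sub r1 <- r1,r4: IF@4 ID@7 stall=2 (RAW on I2.r1 (WB@9)) EX@10 MEM@11 WB@12
I4 mul r3 <- r4,r4: IF@7 ID@10 stall=0 (-) EX@11 MEM@12 WB@13
I5 sub r4 <- r3,r2: IF@10 ID@11 stall=2 (RAW on I4.r3 (WB@13)) EX@14 MEM@15 WB@16
I6 mul r3 <- r5,r3: IF@11 ID@14 stall=0 (-) EX@15 MEM@16 WB@17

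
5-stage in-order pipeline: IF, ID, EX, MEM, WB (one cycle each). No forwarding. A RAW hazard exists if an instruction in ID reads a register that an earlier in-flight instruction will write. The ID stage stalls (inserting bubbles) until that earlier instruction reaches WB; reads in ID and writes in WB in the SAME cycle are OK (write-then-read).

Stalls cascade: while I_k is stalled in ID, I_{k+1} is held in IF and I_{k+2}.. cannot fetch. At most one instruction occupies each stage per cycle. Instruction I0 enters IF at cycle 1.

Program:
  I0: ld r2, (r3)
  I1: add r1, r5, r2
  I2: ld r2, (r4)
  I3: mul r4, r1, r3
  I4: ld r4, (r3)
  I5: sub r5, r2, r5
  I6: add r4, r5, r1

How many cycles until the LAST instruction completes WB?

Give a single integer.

I0 ld r2 <- r3: IF@1 ID@2 stall=0 (-) EX@3 MEM@4 WB@5
I1 add r1 <- r5,r2: IF@2 ID@3 stall=2 (RAW on I0.r2 (WB@5)) EX@6 MEM@7 WB@8
I2 ld r2 <- r4: IF@3 ID@6 stall=0 (-) EX@7 MEM@8 WB@9
I3 mul r4 <- r1,r3: IF@6 ID@7 stall=1 (RAW on I1.r1 (WB@8)) EX@9 MEM@10 WB@11
I4 ld r4 <- r3: IF@7 ID@9 stall=0 (-) EX@10 MEM@11 WB@12
I5 sub r5 <- r2,r5: IF@9 ID@10 stall=0 (-) EX@11 MEM@12 WB@13
I6 add r4 <- r5,r1: IF@10 ID@11 stall=2 (RAW on I5.r5 (WB@13)) EX@14 MEM@15 WB@16

Answer: 16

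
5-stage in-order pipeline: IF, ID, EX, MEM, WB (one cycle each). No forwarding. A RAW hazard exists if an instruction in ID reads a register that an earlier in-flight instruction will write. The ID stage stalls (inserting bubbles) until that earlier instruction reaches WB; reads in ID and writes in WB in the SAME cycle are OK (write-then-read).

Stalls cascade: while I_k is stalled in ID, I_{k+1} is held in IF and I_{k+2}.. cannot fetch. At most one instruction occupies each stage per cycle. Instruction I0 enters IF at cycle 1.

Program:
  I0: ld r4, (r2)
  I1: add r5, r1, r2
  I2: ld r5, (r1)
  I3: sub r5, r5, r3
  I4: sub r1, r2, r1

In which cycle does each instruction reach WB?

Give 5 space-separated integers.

Answer: 5 6 7 10 11

Derivation:
I0 ld r4 <- r2: IF@1 ID@2 stall=0 (-) EX@3 MEM@4 WB@5
I1 add r5 <- r1,r2: IF@2 ID@3 stall=0 (-) EX@4 MEM@5 WB@6
I2 ld r5 <- r1: IF@3 ID@4 stall=0 (-) EX@5 MEM@6 WB@7
I3 sub r5 <- r5,r3: IF@4 ID@5 stall=2 (RAW on I2.r5 (WB@7)) EX@8 MEM@9 WB@10
I4 sub r1 <- r2,r1: IF@5 ID@8 stall=0 (-) EX@9 MEM@10 WB@11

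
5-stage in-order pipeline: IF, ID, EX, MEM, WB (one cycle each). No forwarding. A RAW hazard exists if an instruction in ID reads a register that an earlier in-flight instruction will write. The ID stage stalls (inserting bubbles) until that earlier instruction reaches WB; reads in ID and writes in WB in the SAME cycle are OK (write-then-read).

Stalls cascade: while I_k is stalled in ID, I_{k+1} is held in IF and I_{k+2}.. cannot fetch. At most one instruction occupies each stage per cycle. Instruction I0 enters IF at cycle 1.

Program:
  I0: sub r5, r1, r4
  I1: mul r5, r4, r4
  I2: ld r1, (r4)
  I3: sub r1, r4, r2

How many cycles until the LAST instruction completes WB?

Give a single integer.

Answer: 8

Derivation:
I0 sub r5 <- r1,r4: IF@1 ID@2 stall=0 (-) EX@3 MEM@4 WB@5
I1 mul r5 <- r4,r4: IF@2 ID@3 stall=0 (-) EX@4 MEM@5 WB@6
I2 ld r1 <- r4: IF@3 ID@4 stall=0 (-) EX@5 MEM@6 WB@7
I3 sub r1 <- r4,r2: IF@4 ID@5 stall=0 (-) EX@6 MEM@7 WB@8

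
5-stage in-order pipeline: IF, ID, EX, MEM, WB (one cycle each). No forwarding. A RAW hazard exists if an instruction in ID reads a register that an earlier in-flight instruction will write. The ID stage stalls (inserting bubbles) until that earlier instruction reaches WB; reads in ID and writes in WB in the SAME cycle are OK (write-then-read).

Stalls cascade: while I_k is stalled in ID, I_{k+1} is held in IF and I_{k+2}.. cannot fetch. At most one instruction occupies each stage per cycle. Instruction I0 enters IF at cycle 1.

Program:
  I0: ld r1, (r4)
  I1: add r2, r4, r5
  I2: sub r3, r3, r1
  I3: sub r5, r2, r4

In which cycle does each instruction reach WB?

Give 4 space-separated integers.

Answer: 5 6 8 9

Derivation:
I0 ld r1 <- r4: IF@1 ID@2 stall=0 (-) EX@3 MEM@4 WB@5
I1 add r2 <- r4,r5: IF@2 ID@3 stall=0 (-) EX@4 MEM@5 WB@6
I2 sub r3 <- r3,r1: IF@3 ID@4 stall=1 (RAW on I0.r1 (WB@5)) EX@6 MEM@7 WB@8
I3 sub r5 <- r2,r4: IF@4 ID@6 stall=0 (-) EX@7 MEM@8 WB@9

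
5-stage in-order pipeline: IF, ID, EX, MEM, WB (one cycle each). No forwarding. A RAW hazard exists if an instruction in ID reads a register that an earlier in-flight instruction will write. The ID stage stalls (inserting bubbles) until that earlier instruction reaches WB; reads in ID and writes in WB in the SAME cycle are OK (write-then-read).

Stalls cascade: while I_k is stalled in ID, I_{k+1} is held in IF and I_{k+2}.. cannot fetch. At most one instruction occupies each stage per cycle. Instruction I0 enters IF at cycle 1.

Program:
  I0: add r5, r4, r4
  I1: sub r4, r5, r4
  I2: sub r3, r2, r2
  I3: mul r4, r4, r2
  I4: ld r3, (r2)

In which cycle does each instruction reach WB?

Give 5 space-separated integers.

I0 add r5 <- r4,r4: IF@1 ID@2 stall=0 (-) EX@3 MEM@4 WB@5
I1 sub r4 <- r5,r4: IF@2 ID@3 stall=2 (RAW on I0.r5 (WB@5)) EX@6 MEM@7 WB@8
I2 sub r3 <- r2,r2: IF@3 ID@6 stall=0 (-) EX@7 MEM@8 WB@9
I3 mul r4 <- r4,r2: IF@6 ID@7 stall=1 (RAW on I1.r4 (WB@8)) EX@9 MEM@10 WB@11
I4 ld r3 <- r2: IF@7 ID@9 stall=0 (-) EX@10 MEM@11 WB@12

Answer: 5 8 9 11 12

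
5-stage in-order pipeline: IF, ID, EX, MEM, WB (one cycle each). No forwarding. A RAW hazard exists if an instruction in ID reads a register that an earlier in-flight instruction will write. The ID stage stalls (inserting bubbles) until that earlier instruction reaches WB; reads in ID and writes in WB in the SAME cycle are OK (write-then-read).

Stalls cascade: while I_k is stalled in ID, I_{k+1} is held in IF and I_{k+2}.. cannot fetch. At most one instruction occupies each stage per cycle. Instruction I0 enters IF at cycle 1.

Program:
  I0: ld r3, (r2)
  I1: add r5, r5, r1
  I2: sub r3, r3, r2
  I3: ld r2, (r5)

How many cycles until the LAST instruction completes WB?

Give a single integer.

I0 ld r3 <- r2: IF@1 ID@2 stall=0 (-) EX@3 MEM@4 WB@5
I1 add r5 <- r5,r1: IF@2 ID@3 stall=0 (-) EX@4 MEM@5 WB@6
I2 sub r3 <- r3,r2: IF@3 ID@4 stall=1 (RAW on I0.r3 (WB@5)) EX@6 MEM@7 WB@8
I3 ld r2 <- r5: IF@4 ID@6 stall=0 (-) EX@7 MEM@8 WB@9

Answer: 9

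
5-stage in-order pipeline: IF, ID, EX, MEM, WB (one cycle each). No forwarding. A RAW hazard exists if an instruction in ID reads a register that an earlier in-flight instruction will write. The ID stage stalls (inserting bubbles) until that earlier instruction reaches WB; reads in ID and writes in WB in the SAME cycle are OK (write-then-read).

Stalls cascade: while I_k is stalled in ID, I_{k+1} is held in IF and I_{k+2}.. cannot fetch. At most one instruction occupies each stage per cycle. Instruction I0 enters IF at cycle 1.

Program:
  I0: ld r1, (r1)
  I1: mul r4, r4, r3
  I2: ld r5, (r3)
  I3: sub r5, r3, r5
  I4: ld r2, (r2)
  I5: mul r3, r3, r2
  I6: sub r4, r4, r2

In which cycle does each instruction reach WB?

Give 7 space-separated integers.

Answer: 5 6 7 10 11 14 15

Derivation:
I0 ld r1 <- r1: IF@1 ID@2 stall=0 (-) EX@3 MEM@4 WB@5
I1 mul r4 <- r4,r3: IF@2 ID@3 stall=0 (-) EX@4 MEM@5 WB@6
I2 ld r5 <- r3: IF@3 ID@4 stall=0 (-) EX@5 MEM@6 WB@7
I3 sub r5 <- r3,r5: IF@4 ID@5 stall=2 (RAW on I2.r5 (WB@7)) EX@8 MEM@9 WB@10
I4 ld r2 <- r2: IF@5 ID@8 stall=0 (-) EX@9 MEM@10 WB@11
I5 mul r3 <- r3,r2: IF@8 ID@9 stall=2 (RAW on I4.r2 (WB@11)) EX@12 MEM@13 WB@14
I6 sub r4 <- r4,r2: IF@9 ID@12 stall=0 (-) EX@13 MEM@14 WB@15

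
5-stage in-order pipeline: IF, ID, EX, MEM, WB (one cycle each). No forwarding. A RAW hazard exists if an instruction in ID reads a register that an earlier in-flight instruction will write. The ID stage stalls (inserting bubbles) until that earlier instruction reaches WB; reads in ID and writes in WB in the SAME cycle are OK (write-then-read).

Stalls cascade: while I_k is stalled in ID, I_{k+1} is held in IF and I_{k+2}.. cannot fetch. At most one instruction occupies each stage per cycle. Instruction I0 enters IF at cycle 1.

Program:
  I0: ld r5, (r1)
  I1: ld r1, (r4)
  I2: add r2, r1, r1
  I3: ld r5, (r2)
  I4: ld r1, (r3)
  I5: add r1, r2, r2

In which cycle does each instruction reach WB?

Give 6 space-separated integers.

I0 ld r5 <- r1: IF@1 ID@2 stall=0 (-) EX@3 MEM@4 WB@5
I1 ld r1 <- r4: IF@2 ID@3 stall=0 (-) EX@4 MEM@5 WB@6
I2 add r2 <- r1,r1: IF@3 ID@4 stall=2 (RAW on I1.r1 (WB@6)) EX@7 MEM@8 WB@9
I3 ld r5 <- r2: IF@4 ID@7 stall=2 (RAW on I2.r2 (WB@9)) EX@10 MEM@11 WB@12
I4 ld r1 <- r3: IF@7 ID@10 stall=0 (-) EX@11 MEM@12 WB@13
I5 add r1 <- r2,r2: IF@10 ID@11 stall=0 (-) EX@12 MEM@13 WB@14

Answer: 5 6 9 12 13 14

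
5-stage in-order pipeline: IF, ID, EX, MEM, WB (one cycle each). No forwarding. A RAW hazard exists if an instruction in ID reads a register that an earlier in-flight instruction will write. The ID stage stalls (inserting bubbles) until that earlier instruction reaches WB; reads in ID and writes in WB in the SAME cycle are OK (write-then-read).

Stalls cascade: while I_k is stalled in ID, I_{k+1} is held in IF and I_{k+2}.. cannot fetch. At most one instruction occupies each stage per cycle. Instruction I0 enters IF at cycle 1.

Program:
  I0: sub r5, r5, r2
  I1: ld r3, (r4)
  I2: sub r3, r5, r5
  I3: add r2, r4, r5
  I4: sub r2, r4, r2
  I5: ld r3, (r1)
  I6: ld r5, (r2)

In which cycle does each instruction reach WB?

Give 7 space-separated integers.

Answer: 5 6 8 9 12 13 15

Derivation:
I0 sub r5 <- r5,r2: IF@1 ID@2 stall=0 (-) EX@3 MEM@4 WB@5
I1 ld r3 <- r4: IF@2 ID@3 stall=0 (-) EX@4 MEM@5 WB@6
I2 sub r3 <- r5,r5: IF@3 ID@4 stall=1 (RAW on I0.r5 (WB@5)) EX@6 MEM@7 WB@8
I3 add r2 <- r4,r5: IF@4 ID@6 stall=0 (-) EX@7 MEM@8 WB@9
I4 sub r2 <- r4,r2: IF@6 ID@7 stall=2 (RAW on I3.r2 (WB@9)) EX@10 MEM@11 WB@12
I5 ld r3 <- r1: IF@7 ID@10 stall=0 (-) EX@11 MEM@12 WB@13
I6 ld r5 <- r2: IF@10 ID@11 stall=1 (RAW on I4.r2 (WB@12)) EX@13 MEM@14 WB@15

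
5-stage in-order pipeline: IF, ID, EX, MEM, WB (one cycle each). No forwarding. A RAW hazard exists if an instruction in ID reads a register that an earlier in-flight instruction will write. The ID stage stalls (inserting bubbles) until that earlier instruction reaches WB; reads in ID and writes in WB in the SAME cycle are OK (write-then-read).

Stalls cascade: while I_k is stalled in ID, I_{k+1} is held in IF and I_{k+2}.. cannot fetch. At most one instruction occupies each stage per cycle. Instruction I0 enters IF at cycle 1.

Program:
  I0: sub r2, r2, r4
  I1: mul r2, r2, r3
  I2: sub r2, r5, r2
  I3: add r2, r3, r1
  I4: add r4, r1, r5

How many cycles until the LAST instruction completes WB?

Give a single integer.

Answer: 13

Derivation:
I0 sub r2 <- r2,r4: IF@1 ID@2 stall=0 (-) EX@3 MEM@4 WB@5
I1 mul r2 <- r2,r3: IF@2 ID@3 stall=2 (RAW on I0.r2 (WB@5)) EX@6 MEM@7 WB@8
I2 sub r2 <- r5,r2: IF@3 ID@6 stall=2 (RAW on I1.r2 (WB@8)) EX@9 MEM@10 WB@11
I3 add r2 <- r3,r1: IF@6 ID@9 stall=0 (-) EX@10 MEM@11 WB@12
I4 add r4 <- r1,r5: IF@9 ID@10 stall=0 (-) EX@11 MEM@12 WB@13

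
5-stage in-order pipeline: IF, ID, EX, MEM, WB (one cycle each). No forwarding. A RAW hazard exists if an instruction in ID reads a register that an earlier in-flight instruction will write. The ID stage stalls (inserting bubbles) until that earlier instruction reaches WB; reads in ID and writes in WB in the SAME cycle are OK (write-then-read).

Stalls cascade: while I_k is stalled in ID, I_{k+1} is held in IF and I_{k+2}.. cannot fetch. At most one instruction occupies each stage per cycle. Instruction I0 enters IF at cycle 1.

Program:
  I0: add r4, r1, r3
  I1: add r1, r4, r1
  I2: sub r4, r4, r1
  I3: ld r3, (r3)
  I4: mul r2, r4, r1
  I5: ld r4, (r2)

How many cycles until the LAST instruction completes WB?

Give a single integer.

Answer: 17

Derivation:
I0 add r4 <- r1,r3: IF@1 ID@2 stall=0 (-) EX@3 MEM@4 WB@5
I1 add r1 <- r4,r1: IF@2 ID@3 stall=2 (RAW on I0.r4 (WB@5)) EX@6 MEM@7 WB@8
I2 sub r4 <- r4,r1: IF@3 ID@6 stall=2 (RAW on I1.r1 (WB@8)) EX@9 MEM@10 WB@11
I3 ld r3 <- r3: IF@6 ID@9 stall=0 (-) EX@10 MEM@11 WB@12
I4 mul r2 <- r4,r1: IF@9 ID@10 stall=1 (RAW on I2.r4 (WB@11)) EX@12 MEM@13 WB@14
I5 ld r4 <- r2: IF@10 ID@12 stall=2 (RAW on I4.r2 (WB@14)) EX@15 MEM@16 WB@17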